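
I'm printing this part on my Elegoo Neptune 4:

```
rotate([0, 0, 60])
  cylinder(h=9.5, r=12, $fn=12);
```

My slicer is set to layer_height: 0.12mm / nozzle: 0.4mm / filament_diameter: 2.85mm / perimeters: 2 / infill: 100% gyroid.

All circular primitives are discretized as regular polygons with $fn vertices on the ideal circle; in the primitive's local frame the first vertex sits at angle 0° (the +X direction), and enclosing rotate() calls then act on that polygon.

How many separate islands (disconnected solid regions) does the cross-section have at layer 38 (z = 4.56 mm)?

1

At z = 4.56 mm: the cylinder: section is a regular 12-gon, circumradius r=12; (whole slice rotated 60° about Z — lengths, areas and connectivity unchanged). Overall, the cross-section is a single solid region. Island count = 1.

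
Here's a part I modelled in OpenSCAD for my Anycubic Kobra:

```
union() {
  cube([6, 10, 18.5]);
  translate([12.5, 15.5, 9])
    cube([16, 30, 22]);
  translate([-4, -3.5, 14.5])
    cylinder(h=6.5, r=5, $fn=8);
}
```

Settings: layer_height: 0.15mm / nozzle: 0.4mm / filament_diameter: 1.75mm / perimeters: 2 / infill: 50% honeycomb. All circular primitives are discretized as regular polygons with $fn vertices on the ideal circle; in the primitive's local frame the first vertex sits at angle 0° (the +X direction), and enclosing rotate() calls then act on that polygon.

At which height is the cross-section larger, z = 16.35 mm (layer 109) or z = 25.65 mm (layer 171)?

Layer 109 (z = 16.35): the cube is present — its section is the full 6×10 rectangle (area 60.00 mm²); the cube at (12.5, 15.5) (footprint 16×30) is included at this height (area 480.00 mm²); the r=5 cylinder at (-4, -3.5) contributes a regular 8-gon of circumradius 5 (area = (8/2)·5.000²·sin(360°/8) = 70.71 mm²); Combining (union): the 3 present regions are separate (no shared area or edge), so areas and boundary lengths simply add and each stays a separate island — area = 610.71 mm². So its area = 610.71 mm². Layer 171 (z = 25.65): the cube is absent (z outside [0, 18.5]); the cube at (12.5, 15.5) (footprint 16×30) is included at this height (area 480.00 mm²); the cylinder at (-4, -3.5) does not reach this height (z outside [14.5, 21]); Merging all regions: only the 16×30 cube at (12.5, 15.5) is present, so the union is just that shape — area = 480.00 mm². So its area = 480.00 mm². Layer 109 is larger (610.71 vs 480.00 mm²).

layer 109 (z = 16.35 mm)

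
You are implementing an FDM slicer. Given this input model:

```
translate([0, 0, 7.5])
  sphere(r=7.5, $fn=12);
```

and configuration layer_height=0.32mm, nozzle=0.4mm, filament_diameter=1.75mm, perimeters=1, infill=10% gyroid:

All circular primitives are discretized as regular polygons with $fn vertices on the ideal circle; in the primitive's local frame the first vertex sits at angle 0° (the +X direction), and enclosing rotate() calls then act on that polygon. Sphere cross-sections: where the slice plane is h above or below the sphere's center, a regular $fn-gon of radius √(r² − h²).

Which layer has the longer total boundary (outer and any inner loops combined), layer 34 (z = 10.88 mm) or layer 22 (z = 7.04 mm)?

layer 22 (z = 7.04 mm)

Layer 34 (z = 10.88): the r=7.5 sphere contributes a regular 12-gon of circumradius √(7.5²−3.38²) = 6.695 (perimeter = 2·12·6.695·sin(180°/12) = 41.59 mm). So its perimeter = 41.59 mm. Layer 22 (z = 7.04): the sphere: section is a regular 12-gon, circumradius = √(r²−h²) = √(7.5²−0.46²) = 7.486 (perimeter = 2·12·7.486·sin(180°/12) = 46.50 mm). So its perimeter = 46.50 mm. Layer 22 is larger (46.50 vs 41.59 mm).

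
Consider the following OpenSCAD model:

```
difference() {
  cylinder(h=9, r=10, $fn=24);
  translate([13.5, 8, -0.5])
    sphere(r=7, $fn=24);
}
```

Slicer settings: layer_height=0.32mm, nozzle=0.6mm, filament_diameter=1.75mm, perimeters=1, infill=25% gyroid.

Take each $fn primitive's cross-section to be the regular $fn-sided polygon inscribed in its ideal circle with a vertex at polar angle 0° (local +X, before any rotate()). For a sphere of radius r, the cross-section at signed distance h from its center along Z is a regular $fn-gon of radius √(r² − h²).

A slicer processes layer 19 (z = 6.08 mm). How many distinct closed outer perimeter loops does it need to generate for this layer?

1

At z = 6.08 mm: the r=10 cylinder contributes a regular 24-gon of circumradius 10; the r=7 sphere at (13.5, 8) contributes a regular 24-gon of circumradius √(7²−6.58²) = 2.388; Subtracting the remaining from the first: starting from the r=10 cylinder, the r=7 sphere at (13.5, 8) misses the remaining region (no effect) — 1 connected region. The result has 1 disconnected region.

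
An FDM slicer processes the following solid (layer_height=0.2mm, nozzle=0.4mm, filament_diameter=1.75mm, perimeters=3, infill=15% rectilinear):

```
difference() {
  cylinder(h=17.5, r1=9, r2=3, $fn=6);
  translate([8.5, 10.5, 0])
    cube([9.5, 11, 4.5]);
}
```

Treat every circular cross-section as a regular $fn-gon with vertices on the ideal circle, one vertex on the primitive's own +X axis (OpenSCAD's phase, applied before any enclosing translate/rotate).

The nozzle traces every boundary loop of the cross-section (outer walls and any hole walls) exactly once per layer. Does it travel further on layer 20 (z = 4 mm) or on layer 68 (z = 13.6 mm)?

layer 20 (z = 4 mm)

Layer 20 (z = 4): the cone contributes a regular 6-gon of circumradius 7.629 (interpolated between r1=9 and r2=3 at t=0.229) (perimeter = 2·6·7.629·sin(180°/6) = 45.77 mm); the 9.5×11 cube at (8.5, 10.5) contributes its full rectangle (perimeter 41.00 mm); Subtracting the remaining from the first: starting from the cone, the 9.5×11 cube at (8.5, 10.5) misses the remaining region (no effect) — boundary = 45.77 mm. So its perimeter = 45.77 mm. Layer 68 (z = 13.6): the cone (r1=9→r2=3) has section circumradius 4.337 here — a regular 6-gon (perimeter = 2·6·4.337·sin(180°/6) = 26.02 mm); the cube at (8.5, 10.5) is absent (z outside [0, 4.5]); After the difference (first − rest): none of the subtracted shapes is present at this height, so the cone is unchanged — boundary = 26.02 mm. So its perimeter = 26.02 mm. Layer 20 is larger (45.77 vs 26.02 mm).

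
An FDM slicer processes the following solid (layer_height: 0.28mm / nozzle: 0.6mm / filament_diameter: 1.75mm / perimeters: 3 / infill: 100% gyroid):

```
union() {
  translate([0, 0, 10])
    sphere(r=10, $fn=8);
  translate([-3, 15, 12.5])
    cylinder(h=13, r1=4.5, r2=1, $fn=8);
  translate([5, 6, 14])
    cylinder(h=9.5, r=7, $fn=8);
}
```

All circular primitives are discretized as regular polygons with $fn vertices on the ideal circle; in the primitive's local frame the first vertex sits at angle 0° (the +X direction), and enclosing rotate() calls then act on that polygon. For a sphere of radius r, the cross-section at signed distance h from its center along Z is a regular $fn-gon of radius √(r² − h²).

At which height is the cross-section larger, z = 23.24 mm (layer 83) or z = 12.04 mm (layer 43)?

Layer 83 (z = 23.24): the sphere does not reach this height (|z−center|=13.240 > r=10); the cone at (-3, 15): at t=0.826 of its height the radius interpolates to r₁+(r₂−r₁)t = 1.608, giving a regular 8-gon of that circumradius (area = (8/2)·1.608²·sin(360°/8) = 7.32 mm²); the cylinder at (5, 6): section is a regular 8-gon, circumradius r=7 (area = (8/2)·7.000²·sin(360°/8) = 138.59 mm²); Taking the union: the 2 present regions are separate (no shared area or edge), so areas and boundary lengths simply add and each stays a separate island — area = 145.91 mm². So its area = 145.91 mm². Layer 43 (z = 12.04): the sphere: section is a regular 8-gon, circumradius = √(r²−h²) = √(10²−2.04²) = 9.790 (area = (8/2)·9.790²·sin(360°/8) = 271.07 mm²); the cone at (-3, 15) is absent (z outside [12.5, 25.5]); the cylinder at (5, 6) is not intersected at this z (z outside [14, 23.5]); Combining (union): only the r=10 sphere is present, so the union is just that shape — area = 271.07 mm². So its area = 271.07 mm². Layer 43 is larger (271.07 vs 145.91 mm²).

layer 43 (z = 12.04 mm)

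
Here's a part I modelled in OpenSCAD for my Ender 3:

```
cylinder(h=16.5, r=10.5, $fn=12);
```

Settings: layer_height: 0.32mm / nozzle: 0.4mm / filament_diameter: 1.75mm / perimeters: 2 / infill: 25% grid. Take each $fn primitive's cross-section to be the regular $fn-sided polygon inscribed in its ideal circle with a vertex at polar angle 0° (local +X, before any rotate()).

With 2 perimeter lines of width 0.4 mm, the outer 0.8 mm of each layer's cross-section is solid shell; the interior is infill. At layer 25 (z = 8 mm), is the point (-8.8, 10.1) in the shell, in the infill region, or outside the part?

outside

At z = 8 mm: the cylinder: section is a regular 12-gon, circumradius r=10.5. Overall, the cross-section is a single solid region. The nearest boundary edge runs (-5.25, 9.09)→(-9.09, 5.25); distance from the point to it = 3.22 mm. The point is not inside any of the regions above, so it lies outside the cross-section (3.22 mm from the nearest boundary).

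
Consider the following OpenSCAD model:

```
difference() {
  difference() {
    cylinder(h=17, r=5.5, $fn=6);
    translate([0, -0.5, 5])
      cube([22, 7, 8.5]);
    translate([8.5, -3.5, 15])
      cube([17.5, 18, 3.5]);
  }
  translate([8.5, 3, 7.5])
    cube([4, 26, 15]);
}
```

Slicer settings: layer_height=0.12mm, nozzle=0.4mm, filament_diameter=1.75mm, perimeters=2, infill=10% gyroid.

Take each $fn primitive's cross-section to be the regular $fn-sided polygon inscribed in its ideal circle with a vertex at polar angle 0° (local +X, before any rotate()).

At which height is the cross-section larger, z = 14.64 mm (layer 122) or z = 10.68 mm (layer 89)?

layer 122 (z = 14.64 mm)

Layer 122 (z = 14.64): the r=5.5 cylinder gives a regular 6-gon of circumradius 5.5 (constant along its height) (area = (6/2)·5.500²·sin(360°/6) = 78.59 mm²); the cube at (0, -0.5) is absent (z outside [5, 13.5]); the cube at (8.5, -3.5) is not intersected at this z (z outside [15, 18.5]); Subtracting the remaining from the first: none of the subtracted shapes is present at this height, so the r=5.5 cylinder is unchanged — area = 78.59 mm²; the 4×26 cube at (8.5, 3) contributes its full rectangle (area 104.00 mm²); Subtracting the remaining from the first: starting from the result so far (78.59 mm²), the 4×26 cube at (8.5, 3) misses the remaining region (no effect) — area = 78.59 mm². So its area = 78.59 mm². Layer 89 (z = 10.68): the r=5.5 cylinder gives a regular 6-gon of circumradius 5.5 (constant along its height) (area = (6/2)·5.500²·sin(360°/6) = 78.59 mm²); the 22×7 cube at (0, -0.5) contributes its full rectangle (area 154.00 mm²); the cube at (8.5, -3.5) is not intersected at this z (z outside [15, 18.5]); Subtracting the remaining from the first: starting from the r=5.5 cylinder (78.59 mm²), the 22×7 cube at (0, -0.5) partially overlaps it — only the 22.33 mm² overlap (of its 154.00 mm²) is removed, clipping the outline — area = 56.27 mm²; the cube at (8.5, 3) (footprint 4×26) is included at this height (area 104.00 mm²); Taking the first minus the rest: starting from the result so far (56.27 mm²), the 4×26 cube at (8.5, 3) misses the remaining region (no effect) — area = 56.27 mm². So its area = 56.27 mm². Layer 122 is larger (78.59 vs 56.27 mm²).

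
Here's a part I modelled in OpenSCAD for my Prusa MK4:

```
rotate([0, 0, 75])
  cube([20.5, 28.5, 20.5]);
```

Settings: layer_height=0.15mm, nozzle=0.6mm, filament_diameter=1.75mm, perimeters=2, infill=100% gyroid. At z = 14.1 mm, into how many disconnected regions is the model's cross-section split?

At z = 14.1 mm: the 20.5×28.5 cube contributes its full rectangle; (rotated 75° about Z; rotation is an isometry so areas/perimeters/island counts are preserved). The result has 1 disconnected region.

1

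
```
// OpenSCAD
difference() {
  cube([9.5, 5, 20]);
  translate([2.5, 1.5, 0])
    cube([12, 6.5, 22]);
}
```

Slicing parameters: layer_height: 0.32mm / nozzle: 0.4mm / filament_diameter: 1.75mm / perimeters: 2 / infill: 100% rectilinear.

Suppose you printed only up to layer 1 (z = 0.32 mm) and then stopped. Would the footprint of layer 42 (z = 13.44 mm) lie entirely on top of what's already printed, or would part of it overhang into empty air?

Compare the two slices. At z = 0.32: the cube (footprint 9.5×5) is included at this height (area 47.50 mm²); the cube at (2.5, 1.5) is present — its section is the full 12×6.5 rectangle (area 78.00 mm²); Taking the first minus the rest: starting from the 9.5×5 cube (47.50 mm²), the 12×6.5 cube at (2.5, 1.5) partially overlaps it — only the 24.50 mm² overlap (of its 78.00 mm²) is removed, clipping the outline — area = 23.00 mm². At z = 13.44: the cube is present — its section is the full 9.5×5 rectangle (area 47.50 mm²); the 12×6.5 cube at (2.5, 1.5) contributes its full rectangle (area 78.00 mm²); After the difference (first − rest): starting from the 9.5×5 cube (47.50 mm²), the 12×6.5 cube at (2.5, 1.5) partially overlaps it — only the 24.50 mm² overlap (of its 78.00 mm²) is removed, clipping the outline — area = 23.00 mm². Checking containment: the cross-section at z = 13.44 is a subset of the cross-section at z = 0.32.

entirely on top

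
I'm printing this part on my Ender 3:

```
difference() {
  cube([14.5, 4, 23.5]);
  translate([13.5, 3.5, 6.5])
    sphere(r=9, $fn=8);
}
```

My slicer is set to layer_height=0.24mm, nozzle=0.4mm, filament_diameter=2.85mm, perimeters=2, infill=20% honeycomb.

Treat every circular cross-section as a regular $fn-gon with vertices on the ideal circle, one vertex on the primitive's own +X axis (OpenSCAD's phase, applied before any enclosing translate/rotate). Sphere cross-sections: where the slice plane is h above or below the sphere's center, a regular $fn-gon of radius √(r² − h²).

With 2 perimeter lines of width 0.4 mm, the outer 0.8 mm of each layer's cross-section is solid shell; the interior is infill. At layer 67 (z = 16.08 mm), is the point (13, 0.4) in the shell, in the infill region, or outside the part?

At z = 16.08 mm: the cube is present — its section is the full 14.5×4 rectangle; the sphere at (13.5, 3.5) is absent (|z−center|=9.580 > r=9); After the difference (first − rest): none of the subtracted shapes is present at this height, so the 14.5×4 cube is unchanged — 1 connected region. Overall, the cross-section is a single solid region. The nearest boundary edge runs (0.00, 0.00)→(14.50, 0.00); distance from the point to it = 0.40 mm. The point is inside the cross-section, 0.40 mm from the nearest boundary — within the 0.8 mm shell band (2 × 0.4).

shell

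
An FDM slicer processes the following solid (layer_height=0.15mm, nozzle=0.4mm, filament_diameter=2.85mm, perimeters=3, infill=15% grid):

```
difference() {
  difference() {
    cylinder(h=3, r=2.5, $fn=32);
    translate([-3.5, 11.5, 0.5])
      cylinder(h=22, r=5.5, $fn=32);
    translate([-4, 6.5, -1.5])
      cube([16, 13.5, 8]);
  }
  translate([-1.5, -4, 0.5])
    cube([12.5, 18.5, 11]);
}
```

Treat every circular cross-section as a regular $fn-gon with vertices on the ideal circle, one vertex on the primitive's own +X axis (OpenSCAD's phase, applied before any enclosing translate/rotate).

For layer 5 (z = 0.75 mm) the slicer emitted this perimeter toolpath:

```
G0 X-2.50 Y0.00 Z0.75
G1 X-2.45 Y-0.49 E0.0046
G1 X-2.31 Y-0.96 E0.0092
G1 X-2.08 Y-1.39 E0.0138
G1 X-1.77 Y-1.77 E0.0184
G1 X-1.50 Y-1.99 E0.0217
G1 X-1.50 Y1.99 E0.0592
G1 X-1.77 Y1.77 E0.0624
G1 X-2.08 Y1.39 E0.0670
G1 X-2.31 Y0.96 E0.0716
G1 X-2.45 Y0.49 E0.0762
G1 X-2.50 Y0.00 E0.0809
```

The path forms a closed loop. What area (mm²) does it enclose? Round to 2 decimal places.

Apply the shoelace formula to the sequence of (X, Y) vertices; enclosed area = 2.76 mm².

2.76 mm²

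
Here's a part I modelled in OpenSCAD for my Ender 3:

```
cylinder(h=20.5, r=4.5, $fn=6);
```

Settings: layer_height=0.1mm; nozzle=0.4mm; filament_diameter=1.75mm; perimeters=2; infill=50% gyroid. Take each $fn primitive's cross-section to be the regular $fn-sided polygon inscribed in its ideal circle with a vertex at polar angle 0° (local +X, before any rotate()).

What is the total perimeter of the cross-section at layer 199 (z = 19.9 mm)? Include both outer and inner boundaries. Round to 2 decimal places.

27.00 mm

At z = 19.9 mm: the r=4.5 cylinder gives a regular 6-gon of circumradius 4.5 (constant along its height) (perimeter = 2·6·4.500·sin(180°/6) = 27.00 mm). Overall, the cross-section is a single solid region. Total boundary length (outer) = 27.00 mm.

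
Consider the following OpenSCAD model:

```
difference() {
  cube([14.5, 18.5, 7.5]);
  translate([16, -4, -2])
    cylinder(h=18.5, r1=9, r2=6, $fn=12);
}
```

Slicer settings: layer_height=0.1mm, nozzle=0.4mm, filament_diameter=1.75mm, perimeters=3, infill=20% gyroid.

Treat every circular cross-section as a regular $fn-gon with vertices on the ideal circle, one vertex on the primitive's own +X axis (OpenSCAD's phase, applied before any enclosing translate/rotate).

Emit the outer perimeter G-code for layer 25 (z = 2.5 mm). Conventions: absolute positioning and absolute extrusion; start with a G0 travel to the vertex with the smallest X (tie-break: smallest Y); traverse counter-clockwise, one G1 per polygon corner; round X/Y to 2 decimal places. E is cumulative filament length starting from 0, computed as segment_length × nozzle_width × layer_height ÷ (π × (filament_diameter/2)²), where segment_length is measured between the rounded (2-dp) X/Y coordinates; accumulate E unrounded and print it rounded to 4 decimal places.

G0 X0.00 Y0.00 Z2.50
G1 X8.80 Y0.00 E0.1463
G1 X8.84 Y0.14 E0.1488
G1 X11.86 Y3.16 E0.2198
G1 X14.50 Y3.87 E0.2653
G1 X14.50 Y18.50 E0.5086
G1 X0.00 Y18.50 E0.7497
G1 X0.00 Y0.00 E1.0573

At z = 2.5 mm: the cube (footprint 14.5×18.5) is included at this height; the cone at (16, -4) contributes a regular 12-gon of circumradius 8.270 (interpolated between r1=9 and r2=6 at t=0.243); Taking the first minus the rest: starting from the 14.5×18.5 cube, the cone at (16, -4) partially overlaps it — only the 14.26 mm² overlap (of its 205.19 mm²) is removed, clipping the outline — 1 connected region. The outline is a single polygon with 7 vertices. Extrusion per mm of travel: 0.4 × 0.1 / (π × 0.875²) = 0.016630. Accumulating E over each segment gives final E = 1.0573.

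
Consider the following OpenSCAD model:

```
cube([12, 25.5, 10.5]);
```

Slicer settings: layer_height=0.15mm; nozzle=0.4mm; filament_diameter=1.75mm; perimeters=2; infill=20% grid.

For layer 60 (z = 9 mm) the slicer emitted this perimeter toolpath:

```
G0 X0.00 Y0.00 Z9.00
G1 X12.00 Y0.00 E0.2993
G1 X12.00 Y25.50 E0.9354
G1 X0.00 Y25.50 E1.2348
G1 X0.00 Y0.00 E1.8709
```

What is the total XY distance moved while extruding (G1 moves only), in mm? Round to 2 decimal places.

Sum the Euclidean lengths of each G1 segment: total = 75.00 mm.

75.00 mm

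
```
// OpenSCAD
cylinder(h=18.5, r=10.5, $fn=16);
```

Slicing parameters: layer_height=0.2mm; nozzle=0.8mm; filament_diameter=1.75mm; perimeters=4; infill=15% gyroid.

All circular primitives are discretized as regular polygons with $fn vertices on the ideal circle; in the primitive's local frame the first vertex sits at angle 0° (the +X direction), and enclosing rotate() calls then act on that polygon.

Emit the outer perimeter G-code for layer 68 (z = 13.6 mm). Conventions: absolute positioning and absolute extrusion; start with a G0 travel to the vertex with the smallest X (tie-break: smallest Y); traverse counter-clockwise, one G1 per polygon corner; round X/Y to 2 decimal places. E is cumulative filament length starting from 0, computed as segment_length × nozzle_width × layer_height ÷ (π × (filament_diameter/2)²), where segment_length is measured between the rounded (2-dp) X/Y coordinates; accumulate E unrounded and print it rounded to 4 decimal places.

G0 X-10.50 Y0.00 Z13.60
G1 X-9.70 Y-4.02 E0.2727
G1 X-7.42 Y-7.42 E0.5450
G1 X-4.02 Y-9.70 E0.8173
G1 X0.00 Y-10.50 E1.0899
G1 X4.02 Y-9.70 E1.3626
G1 X7.42 Y-7.42 E1.6349
G1 X9.70 Y-4.02 E1.9072
G1 X10.50 Y0.00 E2.1799
G1 X9.70 Y4.02 E2.4525
G1 X7.42 Y7.42 E2.7248
G1 X4.02 Y9.70 E2.9972
G1 X0.00 Y10.50 E3.2698
G1 X-4.02 Y9.70 E3.5425
G1 X-7.42 Y7.42 E3.8148
G1 X-9.70 Y4.02 E4.0871
G1 X-10.50 Y0.00 E4.3598

At z = 13.6 mm: the r=10.5 cylinder contributes a regular 16-gon of circumradius 10.5. The outline is a single polygon with 16 vertices. Extrusion per mm of travel: 0.8 × 0.2 / (π × 0.875²) = 0.066520. Accumulating E over each segment gives final E = 4.3598.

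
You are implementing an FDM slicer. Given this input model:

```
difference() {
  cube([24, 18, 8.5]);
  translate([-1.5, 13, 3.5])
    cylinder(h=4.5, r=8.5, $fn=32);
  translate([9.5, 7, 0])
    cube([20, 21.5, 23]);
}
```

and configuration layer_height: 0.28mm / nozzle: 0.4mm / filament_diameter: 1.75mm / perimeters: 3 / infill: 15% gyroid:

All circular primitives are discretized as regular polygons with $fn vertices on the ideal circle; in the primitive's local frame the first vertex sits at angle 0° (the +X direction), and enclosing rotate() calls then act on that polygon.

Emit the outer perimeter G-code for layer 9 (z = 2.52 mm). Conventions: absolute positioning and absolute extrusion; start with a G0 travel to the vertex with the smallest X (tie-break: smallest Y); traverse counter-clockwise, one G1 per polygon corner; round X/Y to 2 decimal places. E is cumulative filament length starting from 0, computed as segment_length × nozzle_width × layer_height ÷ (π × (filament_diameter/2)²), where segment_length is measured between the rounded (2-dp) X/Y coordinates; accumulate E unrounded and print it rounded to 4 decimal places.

G0 X0.00 Y0.00 Z2.52
G1 X24.00 Y0.00 E1.1175
G1 X24.00 Y7.00 E1.4435
G1 X9.50 Y7.00 E2.1187
G1 X9.50 Y18.00 E2.6309
G1 X0.00 Y18.00 E3.0732
G1 X0.00 Y0.00 E3.9114

At z = 2.52 mm: the 24×18 cube contributes its full rectangle; the cylinder at (-1.5, 13) does not reach this height (z outside [3.5, 8]); the cube at (9.5, 7) is present — its section is the full 20×21.5 rectangle; Taking the first minus the rest: starting from the 24×18 cube, the 20×21.5 cube at (9.5, 7) partially overlaps it — only the 159.50 mm² overlap (of its 430.00 mm²) is removed, clipping the outline — 1 connected region. The outline is a single polygon with 6 vertices. Extrusion per mm of travel: 0.4 × 0.28 / (π × 0.875²) = 0.046564. Accumulating E over each segment gives final E = 3.9114.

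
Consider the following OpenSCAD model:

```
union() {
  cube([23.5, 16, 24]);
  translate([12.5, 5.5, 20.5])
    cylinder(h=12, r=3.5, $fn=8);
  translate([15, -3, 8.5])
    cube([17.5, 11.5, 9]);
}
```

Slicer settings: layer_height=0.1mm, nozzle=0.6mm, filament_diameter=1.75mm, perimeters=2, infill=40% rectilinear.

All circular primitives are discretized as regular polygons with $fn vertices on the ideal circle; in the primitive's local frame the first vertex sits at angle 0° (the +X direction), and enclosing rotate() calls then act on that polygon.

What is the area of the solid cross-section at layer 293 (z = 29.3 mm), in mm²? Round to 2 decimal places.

At z = 29.3 mm: the cube is not intersected at this z (z outside [0, 24]); the r=3.5 cylinder at (12.5, 5.5) contributes a regular 8-gon of circumradius 3.5 (area = (8/2)·3.500²·sin(360°/8) = 34.65 mm²); the cube at (15, -3) is not intersected at this z (z outside [8.5, 17.5]); Taking the union: only the r=3.5 cylinder at (12.5, 5.5) is present, so the union is just that shape — area = 34.65 mm². Overall, the cross-section is a single solid region. Net area = 34.65 mm².

34.65 mm²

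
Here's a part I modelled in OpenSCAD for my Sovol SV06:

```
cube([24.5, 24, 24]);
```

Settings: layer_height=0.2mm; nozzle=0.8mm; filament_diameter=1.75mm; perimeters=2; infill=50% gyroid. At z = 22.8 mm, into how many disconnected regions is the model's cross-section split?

1

At z = 22.8 mm: the cube (footprint 24.5×24) is included at this height. The result has 1 disconnected region.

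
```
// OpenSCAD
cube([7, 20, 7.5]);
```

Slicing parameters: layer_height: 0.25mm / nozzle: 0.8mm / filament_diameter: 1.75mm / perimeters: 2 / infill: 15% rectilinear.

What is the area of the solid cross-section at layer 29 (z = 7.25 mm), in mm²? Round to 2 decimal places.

140.00 mm²

At z = 7.25 mm: the 7×20 cube contributes its full rectangle (area 140.00 mm²). Overall, the cross-section is a single solid region. Net area = 140.00 mm².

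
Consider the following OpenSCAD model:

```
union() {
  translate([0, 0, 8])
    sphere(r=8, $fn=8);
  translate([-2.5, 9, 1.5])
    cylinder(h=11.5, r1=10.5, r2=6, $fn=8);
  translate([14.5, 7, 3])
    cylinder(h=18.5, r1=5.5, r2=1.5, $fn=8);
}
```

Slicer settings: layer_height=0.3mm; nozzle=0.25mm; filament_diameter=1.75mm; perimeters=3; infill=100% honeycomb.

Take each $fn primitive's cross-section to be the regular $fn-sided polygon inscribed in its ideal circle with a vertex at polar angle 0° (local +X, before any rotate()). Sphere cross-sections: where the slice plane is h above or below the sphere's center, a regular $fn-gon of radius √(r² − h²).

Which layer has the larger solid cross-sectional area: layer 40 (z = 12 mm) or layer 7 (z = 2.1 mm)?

Layer 40 (z = 12): the sphere: section is a regular 8-gon, circumradius = √(r²−h²) = √(8²−4²) = 6.928 (area = (8/2)·6.928²·sin(360°/8) = 135.76 mm²); the cone at (-2.5, 9) contributes a regular 8-gon of circumradius 6.391 (interpolated between r1=10.5 and r2=6 at t=0.913) (area = (8/2)·6.391²·sin(360°/8) = 115.54 mm²); the cone at (14.5, 7): at t=0.486 of its height the radius interpolates to r₁+(r₂−r₁)t = 3.554, giving a regular 8-gon of that circumradius (area = (8/2)·3.554²·sin(360°/8) = 35.73 mm²); Merging all regions: the regions partially overlap — summed areas 287.03 mm² minus the doubly-counted overlap 19.40 mm² gives 267.63 mm² — area = 267.63 mm². So its area = 267.63 mm². Layer 7 (z = 2.1): the r=8 sphere contributes a regular 8-gon of circumradius √(8²−5.9²) = 5.403 (area = (8/2)·5.403²·sin(360°/8) = 82.56 mm²); the cone at (-2.5, 9): at t=0.052 of its height the radius interpolates to r₁+(r₂−r₁)t = 10.265, giving a regular 8-gon of that circumradius (area = (8/2)·10.265²·sin(360°/8) = 298.04 mm²); the cone at (14.5, 7) is not intersected at this z (z outside [3, 21.5]); Taking the union: the regions partially overlap — summed areas 380.61 mm² minus the doubly-counted overlap 40.98 mm² gives 339.62 mm² — area = 339.62 mm². So its area = 339.62 mm². Layer 7 is larger (339.62 vs 267.63 mm²).

layer 7 (z = 2.1 mm)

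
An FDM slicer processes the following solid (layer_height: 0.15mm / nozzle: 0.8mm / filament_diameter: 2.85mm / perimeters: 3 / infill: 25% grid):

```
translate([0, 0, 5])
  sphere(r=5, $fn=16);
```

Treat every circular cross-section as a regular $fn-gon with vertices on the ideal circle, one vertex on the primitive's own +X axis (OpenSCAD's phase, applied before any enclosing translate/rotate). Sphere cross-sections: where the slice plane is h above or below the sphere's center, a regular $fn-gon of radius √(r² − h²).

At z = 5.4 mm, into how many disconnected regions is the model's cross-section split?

At z = 5.4 mm: the sphere: section is a regular 16-gon, circumradius = √(r²−h²) = √(5²−0.4²) = 4.984. The result has 1 disconnected region.

1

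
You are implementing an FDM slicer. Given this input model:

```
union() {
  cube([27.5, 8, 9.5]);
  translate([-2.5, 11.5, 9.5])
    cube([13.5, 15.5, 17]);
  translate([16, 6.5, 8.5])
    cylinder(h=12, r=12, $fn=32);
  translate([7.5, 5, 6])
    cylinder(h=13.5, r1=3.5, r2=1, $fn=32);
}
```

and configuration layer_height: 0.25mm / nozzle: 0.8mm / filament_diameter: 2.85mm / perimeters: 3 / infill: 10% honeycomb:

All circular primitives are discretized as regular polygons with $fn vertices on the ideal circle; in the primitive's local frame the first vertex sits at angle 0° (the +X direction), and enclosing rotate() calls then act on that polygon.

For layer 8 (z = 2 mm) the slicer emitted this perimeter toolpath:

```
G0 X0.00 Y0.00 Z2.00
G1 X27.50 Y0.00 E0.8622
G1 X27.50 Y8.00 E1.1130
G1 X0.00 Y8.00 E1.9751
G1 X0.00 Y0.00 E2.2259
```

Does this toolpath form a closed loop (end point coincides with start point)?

Start point (G0): (0.00, 0.00). End point (last G1): the path returns to the start — closed.

yes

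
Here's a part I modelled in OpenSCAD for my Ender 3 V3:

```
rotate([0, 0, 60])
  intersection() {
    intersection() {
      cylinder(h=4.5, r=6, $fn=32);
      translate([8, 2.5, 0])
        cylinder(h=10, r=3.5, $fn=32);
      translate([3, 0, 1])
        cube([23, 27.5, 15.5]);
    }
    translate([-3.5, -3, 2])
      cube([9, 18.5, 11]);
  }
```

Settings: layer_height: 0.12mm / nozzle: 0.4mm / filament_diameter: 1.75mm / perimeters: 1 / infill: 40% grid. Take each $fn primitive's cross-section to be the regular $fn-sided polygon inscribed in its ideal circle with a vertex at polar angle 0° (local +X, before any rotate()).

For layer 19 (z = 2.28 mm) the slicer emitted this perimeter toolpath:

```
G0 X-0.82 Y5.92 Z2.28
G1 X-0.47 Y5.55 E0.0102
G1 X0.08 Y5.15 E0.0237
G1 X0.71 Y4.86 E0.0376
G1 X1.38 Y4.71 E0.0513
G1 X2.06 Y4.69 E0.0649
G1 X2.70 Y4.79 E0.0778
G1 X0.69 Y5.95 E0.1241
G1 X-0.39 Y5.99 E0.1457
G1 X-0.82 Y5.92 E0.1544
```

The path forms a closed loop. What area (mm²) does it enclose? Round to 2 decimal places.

Apply the shoelace formula to the sequence of (X, Y) vertices; enclosed area = 2.26 mm².

2.26 mm²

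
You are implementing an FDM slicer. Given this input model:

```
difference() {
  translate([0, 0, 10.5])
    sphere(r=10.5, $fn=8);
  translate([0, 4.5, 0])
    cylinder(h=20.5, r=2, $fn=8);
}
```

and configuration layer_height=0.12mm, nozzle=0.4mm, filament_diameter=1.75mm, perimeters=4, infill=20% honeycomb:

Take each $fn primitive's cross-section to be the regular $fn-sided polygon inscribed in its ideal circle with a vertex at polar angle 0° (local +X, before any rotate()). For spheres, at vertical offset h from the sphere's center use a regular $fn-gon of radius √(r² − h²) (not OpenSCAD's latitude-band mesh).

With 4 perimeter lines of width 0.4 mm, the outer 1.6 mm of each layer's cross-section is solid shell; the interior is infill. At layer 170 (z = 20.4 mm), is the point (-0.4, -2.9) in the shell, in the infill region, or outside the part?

At z = 20.4 mm: the r=10.5 sphere slices to a regular 8-gon of circumradius 3.499 (√(r²−h²) with h=9.9 from center); the r=2 cylinder at (0, 4.5) contributes a regular 8-gon of circumradius 2; Subtracting the remaining from the first: starting from the r=10.5 sphere, the r=2 cylinder at (0, 4.5) partially overlaps it — only the 1.20 mm² overlap (of its 11.31 mm²) is removed, clipping the outline — 1 connected region. Overall, the cross-section is a single solid region. The nearest boundary edge runs (-0.00, -3.50)→(-2.47, -2.47); distance from the point to it = 0.40 mm. The point is inside the cross-section, 0.40 mm from the nearest boundary — within the 1.6 mm shell band (4 × 0.4).

shell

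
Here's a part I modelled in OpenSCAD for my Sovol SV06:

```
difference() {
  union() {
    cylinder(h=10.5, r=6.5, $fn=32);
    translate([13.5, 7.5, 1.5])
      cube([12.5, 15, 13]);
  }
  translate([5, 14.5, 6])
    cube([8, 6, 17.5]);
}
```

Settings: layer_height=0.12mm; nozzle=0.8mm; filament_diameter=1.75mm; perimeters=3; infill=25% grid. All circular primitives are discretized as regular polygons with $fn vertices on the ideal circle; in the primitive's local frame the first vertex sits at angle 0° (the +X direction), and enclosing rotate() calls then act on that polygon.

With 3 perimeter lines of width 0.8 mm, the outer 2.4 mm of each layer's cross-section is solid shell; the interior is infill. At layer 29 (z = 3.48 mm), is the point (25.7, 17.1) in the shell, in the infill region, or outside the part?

At z = 3.48 mm: the r=6.5 cylinder contributes a regular 32-gon of circumradius 6.5; the 12.5×15 cube at (13.5, 7.5) contributes its full rectangle; Merging all regions: the 2 present regions are separate (no shared area or edge), so areas and boundary lengths simply add and each stays a separate island — 2 connected regions; the cube at (5, 14.5) does not reach this height (z outside [6, 23.5]); Taking the first minus the rest: none of the subtracted shapes is present at this height, so the result so far is unchanged — 2 connected regions. Overall, the cross-section has 2 separate islands. The nearest boundary edge runs (26.00, 22.50)→(26.00, 7.50); distance from the point to it = 0.30 mm. (Shell/infill is judged within the island containing the point — the largest one.) The point is inside the cross-section, 0.30 mm from the nearest boundary — within the 2.4 mm shell band (3 × 0.8).

shell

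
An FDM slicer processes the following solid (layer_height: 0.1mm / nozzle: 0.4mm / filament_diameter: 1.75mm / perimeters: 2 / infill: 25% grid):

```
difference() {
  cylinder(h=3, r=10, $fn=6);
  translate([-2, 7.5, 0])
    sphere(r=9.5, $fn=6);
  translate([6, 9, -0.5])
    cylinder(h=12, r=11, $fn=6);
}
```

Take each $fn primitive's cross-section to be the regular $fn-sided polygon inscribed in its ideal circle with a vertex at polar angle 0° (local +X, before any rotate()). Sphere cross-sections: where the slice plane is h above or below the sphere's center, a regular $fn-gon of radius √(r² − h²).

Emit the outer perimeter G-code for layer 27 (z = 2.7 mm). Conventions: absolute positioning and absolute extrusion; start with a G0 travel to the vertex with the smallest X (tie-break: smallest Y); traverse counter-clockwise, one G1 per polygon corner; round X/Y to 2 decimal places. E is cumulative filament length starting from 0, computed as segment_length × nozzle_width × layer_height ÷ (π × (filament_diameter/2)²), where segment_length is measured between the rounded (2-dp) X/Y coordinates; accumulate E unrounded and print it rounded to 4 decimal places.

At z = 2.7 mm: the r=10 cylinder gives a regular 6-gon of circumradius 10 (constant along its height); the r=9.5 sphere at (-2, 7.5) slices to a regular 6-gon of circumradius 9.108 (√(r²−h²) with h=2.7 from center); the cylinder at (6, 9): section is a regular 6-gon, circumradius r=11; Taking the first minus the rest: starting from the r=10 cylinder, the r=9.5 sphere at (-2, 7.5) partially overlaps it — only the 106.45 mm² overlap (of its 215.54 mm²) is removed, clipping the outline; the r=11 cylinder at (6, 9) partially overlaps it — only the 26.67 mm² overlap (of its 314.37 mm²) is removed, clipping the outline — 1 connected region. The outline is a single polygon with 8 vertices. Extrusion per mm of travel: 0.4 × 0.1 / (π × 0.875²) = 0.016630. Accumulating E over each segment gives final E = 0.8750.

G0 X-10.00 Y0.00 Z2.70
G1 X-5.00 Y-8.66 E0.1663
G1 X5.00 Y-8.66 E0.3326
G1 X9.70 Y-0.53 E0.4888
G1 X0.50 Y-0.53 E0.6418
G1 X0.42 Y-0.39 E0.6444
G1 X-6.55 Y-0.39 E0.7604
G1 X-8.39 Y2.79 E0.8215
G1 X-10.00 Y0.00 E0.8750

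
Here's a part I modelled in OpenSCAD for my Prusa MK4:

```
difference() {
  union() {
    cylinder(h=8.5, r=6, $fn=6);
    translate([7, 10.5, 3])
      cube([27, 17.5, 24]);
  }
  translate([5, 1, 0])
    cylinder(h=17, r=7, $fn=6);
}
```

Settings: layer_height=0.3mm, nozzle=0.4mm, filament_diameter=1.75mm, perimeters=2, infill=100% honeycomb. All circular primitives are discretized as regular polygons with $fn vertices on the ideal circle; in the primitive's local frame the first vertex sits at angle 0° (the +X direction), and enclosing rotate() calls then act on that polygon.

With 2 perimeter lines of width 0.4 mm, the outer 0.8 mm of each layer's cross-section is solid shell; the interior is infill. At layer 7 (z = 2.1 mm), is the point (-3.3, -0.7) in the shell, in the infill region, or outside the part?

infill

At z = 2.1 mm: the cylinder: section is a regular 6-gon, circumradius r=6; the cube at (7, 10.5) does not reach this height (z outside [3, 27]); Taking the union: only the r=6 cylinder is present, so the union is just that shape — 1 connected region; the r=7 cylinder at (5, 1) contributes a regular 6-gon of circumradius 7; Taking the first minus the rest: starting from that combined region, the r=7 cylinder at (5, 1) partially overlaps it — only the 51.18 mm² overlap (of its 127.31 mm²) is removed, clipping the outline — 1 connected region. Overall, the cross-section is a single solid region. The nearest boundary edge runs (-2.00, 1.00)→(1.50, -5.06); distance from the point to it = 1.98 mm. The point is inside the cross-section and 1.98 mm from the nearest boundary — more than the 0.8 mm shell width (2 × 0.4), so it's in the infill interior.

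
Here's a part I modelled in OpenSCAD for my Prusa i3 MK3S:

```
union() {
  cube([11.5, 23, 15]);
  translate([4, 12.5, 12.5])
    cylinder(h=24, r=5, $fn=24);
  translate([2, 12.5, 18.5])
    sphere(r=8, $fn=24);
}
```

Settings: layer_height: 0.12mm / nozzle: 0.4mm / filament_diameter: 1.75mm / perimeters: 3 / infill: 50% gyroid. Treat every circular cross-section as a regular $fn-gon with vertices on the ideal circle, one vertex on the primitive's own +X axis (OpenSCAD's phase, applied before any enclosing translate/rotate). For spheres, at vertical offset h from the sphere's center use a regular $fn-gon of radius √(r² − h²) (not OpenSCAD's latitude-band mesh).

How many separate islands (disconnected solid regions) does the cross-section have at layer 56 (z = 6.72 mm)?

At z = 6.72 mm: the cube (footprint 11.5×23) is included at this height; the cylinder at (4, 12.5) does not reach this height (z outside [12.5, 36.5]); the sphere at (2, 12.5) is not intersected at this z (|z−center|=11.780 > r=8); Taking the union: only the 11.5×23 cube is present, so the union is just that shape — 1 connected region. Overall, the cross-section is a single solid region. Island count = 1.

1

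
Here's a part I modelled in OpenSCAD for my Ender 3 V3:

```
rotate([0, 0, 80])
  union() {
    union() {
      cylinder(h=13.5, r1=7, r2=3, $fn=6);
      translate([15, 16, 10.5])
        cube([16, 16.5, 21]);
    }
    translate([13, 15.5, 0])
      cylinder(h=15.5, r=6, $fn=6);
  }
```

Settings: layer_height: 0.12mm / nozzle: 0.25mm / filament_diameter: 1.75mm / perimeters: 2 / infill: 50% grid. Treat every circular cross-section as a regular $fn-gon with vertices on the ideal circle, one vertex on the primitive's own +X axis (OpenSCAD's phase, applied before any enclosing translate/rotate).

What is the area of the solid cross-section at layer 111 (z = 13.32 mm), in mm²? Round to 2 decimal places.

370.69 mm²

At z = 13.32 mm: the cone: at t=0.987 of its height the radius interpolates to r₁+(r₂−r₁)t = 3.053, giving a regular 6-gon of that circumradius (area = (6/2)·3.053²·sin(360°/6) = 24.22 mm²); the cube at (15, 16) (footprint 16×16.5) is included at this height (area 264.00 mm²); Combining (union): the 2 present regions are separate (no shared area or edge), so areas and boundary lengths simply add and each stays a separate island — area = 288.22 mm²; the r=6 cylinder at (13, 15.5) contributes a regular 6-gon of circumradius 6 (area = (6/2)·6.000²·sin(360°/6) = 93.53 mm²); Combining (union): the regions partially overlap — summed areas 381.75 mm² minus the doubly-counted overlap 11.06 mm² gives 370.69 mm² — area = 370.69 mm²; (whole slice rotated 80° about Z — lengths, areas and connectivity unchanged). Overall, the cross-section has 2 separate islands. Net area = 370.69 mm².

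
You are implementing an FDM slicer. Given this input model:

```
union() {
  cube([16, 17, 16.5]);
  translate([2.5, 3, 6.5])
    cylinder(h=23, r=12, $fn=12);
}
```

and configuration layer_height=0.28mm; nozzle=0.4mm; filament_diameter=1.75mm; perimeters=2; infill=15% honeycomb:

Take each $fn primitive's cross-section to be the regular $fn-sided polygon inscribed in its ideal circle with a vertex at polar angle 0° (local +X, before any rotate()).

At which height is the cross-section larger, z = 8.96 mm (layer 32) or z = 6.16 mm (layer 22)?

layer 32 (z = 8.96 mm)

Layer 32 (z = 8.96): the cube is present — its section is the full 16×17 rectangle (area 272.00 mm²); the cylinder at (2.5, 3): section is a regular 12-gon, circumradius r=12 (area = (12/2)·12.000²·sin(360°/12) = 432.00 mm²); Taking the union: the regions partially overlap — summed areas 704.00 mm² minus the doubly-counted overlap 179.46 mm² gives 524.54 mm² — area = 524.54 mm². So its area = 524.54 mm². Layer 22 (z = 6.16): the cube (footprint 16×17) is included at this height (area 272.00 mm²); the cylinder at (2.5, 3) is not intersected at this z (z outside [6.5, 29.5]); Combining (union): only the 16×17 cube is present, so the union is just that shape — area = 272.00 mm². So its area = 272.00 mm². Layer 32 is larger (524.54 vs 272.00 mm²).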